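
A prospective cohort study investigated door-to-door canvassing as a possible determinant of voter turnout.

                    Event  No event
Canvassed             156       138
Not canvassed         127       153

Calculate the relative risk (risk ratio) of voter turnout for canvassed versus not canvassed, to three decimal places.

Cells: a = 156, b = 138, c = 127, d = 153.
Risk in exposed = 156/294 = 0.53061; risk in unexposed = 127/280 = 0.45357.
RR = 0.53061 / 0.45357 = 1.16985
The risk among the exposed is 1.17 times that among the unexposed.

1.170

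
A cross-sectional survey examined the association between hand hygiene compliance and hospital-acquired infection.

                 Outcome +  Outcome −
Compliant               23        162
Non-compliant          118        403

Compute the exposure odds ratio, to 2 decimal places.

0.48

Cells: a = 23, b = 162, c = 118, d = 403.
OR = (a·d)/(b·c) = (23 × 403) / (162 × 118) = 9269 / 19116 = 0.48488
Exposure is associated with lower odds of hospital-acquired infection (OR = 0.48 < 1).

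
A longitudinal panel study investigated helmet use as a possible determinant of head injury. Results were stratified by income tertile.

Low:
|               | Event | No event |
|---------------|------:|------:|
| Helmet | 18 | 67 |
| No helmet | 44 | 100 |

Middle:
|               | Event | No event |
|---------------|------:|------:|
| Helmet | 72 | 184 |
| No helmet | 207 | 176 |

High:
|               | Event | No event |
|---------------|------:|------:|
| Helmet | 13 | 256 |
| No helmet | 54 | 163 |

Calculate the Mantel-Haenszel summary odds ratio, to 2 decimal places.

OR_MH = Σ(aᵢdᵢ/nᵢ) / Σ(bᵢcᵢ/nᵢ), where nᵢ is the stratum total.
Stratum 1 (Low): n = 229; a·d/n = 18·100/229 = 7.8603; b·c/n = 67·44/229 = 12.8734
Stratum 2 (Middle): n = 639; a·d/n = 72·176/639 = 19.8310; b·c/n = 184·207/639 = 59.6056
Stratum 3 (High): n = 486; a·d/n = 13·163/486 = 4.3601; b·c/n = 256·54/486 = 28.4444
OR_MH = (7.8603 + 19.8310 + 4.3601) / (12.8734 + 59.6056 + 28.4444) = 32.0513 / 100.9234 = 0.31758

0.32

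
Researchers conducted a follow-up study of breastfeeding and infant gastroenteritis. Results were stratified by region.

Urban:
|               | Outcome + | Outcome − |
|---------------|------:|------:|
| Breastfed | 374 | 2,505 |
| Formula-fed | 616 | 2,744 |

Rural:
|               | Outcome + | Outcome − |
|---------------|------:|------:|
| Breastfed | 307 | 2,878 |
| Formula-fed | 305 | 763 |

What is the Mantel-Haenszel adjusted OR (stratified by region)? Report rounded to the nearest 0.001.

OR_MH = Σ(aᵢdᵢ/nᵢ) / Σ(bᵢcᵢ/nᵢ), where nᵢ is the stratum total.
Stratum 1 (Urban): n = 6239; a·d/n = 374·2744/6239 = 164.4905; b·c/n = 2505·616/6239 = 247.3281
Stratum 2 (Rural): n = 4253; a·d/n = 307·763/4253 = 55.0767; b·c/n = 2878·305/4253 = 206.3931
OR_MH = (164.4905 + 55.0767) / (247.3281 + 206.3931) = 219.5671 / 453.7212 = 0.48393

0.484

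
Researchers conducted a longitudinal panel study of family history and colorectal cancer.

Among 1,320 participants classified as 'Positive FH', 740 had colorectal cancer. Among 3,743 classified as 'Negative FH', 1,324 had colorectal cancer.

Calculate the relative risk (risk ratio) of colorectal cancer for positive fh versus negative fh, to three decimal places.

From the description: a = 740, b = 580, c = 1324, d = 2419.
Risk in exposed = 740/1320 = 0.56061; risk in unexposed = 1324/3743 = 0.35373.
RR = 0.56061 / 0.35373 = 1.58486
The risk among the exposed is 1.58 times that among the unexposed.

1.585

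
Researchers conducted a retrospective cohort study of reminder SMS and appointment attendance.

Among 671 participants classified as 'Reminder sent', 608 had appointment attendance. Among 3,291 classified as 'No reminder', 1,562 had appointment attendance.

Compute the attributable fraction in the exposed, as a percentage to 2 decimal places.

From the description: a = 608, b = 63, c = 1562, d = 1729.
Risk in exposed = 608/671 = 0.90611; risk in unexposed = 1562/3291 = 0.47463.
RR = 0.90611/0.47463 = 1.90910
AR% = (RR − 1)/RR × 100 = (1.90910 − 1)/1.90910 × 100 = 47.6192%

47.62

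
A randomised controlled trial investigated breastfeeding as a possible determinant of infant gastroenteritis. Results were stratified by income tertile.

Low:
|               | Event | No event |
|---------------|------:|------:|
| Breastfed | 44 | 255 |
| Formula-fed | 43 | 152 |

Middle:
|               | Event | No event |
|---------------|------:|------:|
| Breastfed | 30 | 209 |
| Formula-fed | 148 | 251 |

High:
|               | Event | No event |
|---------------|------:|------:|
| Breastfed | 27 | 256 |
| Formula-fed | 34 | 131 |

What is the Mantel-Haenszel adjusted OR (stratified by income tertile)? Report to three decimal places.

OR_MH = Σ(aᵢdᵢ/nᵢ) / Σ(bᵢcᵢ/nᵢ), where nᵢ is the stratum total.
Stratum 1 (Low): n = 494; a·d/n = 44·152/494 = 13.5385; b·c/n = 255·43/494 = 22.1964
Stratum 2 (Middle): n = 638; a·d/n = 30·251/638 = 11.8025; b·c/n = 209·148/638 = 48.4828
Stratum 3 (High): n = 448; a·d/n = 27·131/448 = 7.8951; b·c/n = 256·34/448 = 19.4286
OR_MH = (13.5385 + 11.8025 + 7.8951) / (22.1964 + 48.4828 + 19.4286) = 33.2361 / 90.1077 = 0.36885

0.369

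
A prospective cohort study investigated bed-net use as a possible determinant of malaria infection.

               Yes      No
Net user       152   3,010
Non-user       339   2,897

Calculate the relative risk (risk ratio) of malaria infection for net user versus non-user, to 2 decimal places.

0.46

Cells: a = 152, b = 3010, c = 339, d = 2897.
Risk in exposed = 152/3162 = 0.04807; risk in unexposed = 339/3236 = 0.10476.
RR = 0.04807 / 0.10476 = 0.45887
The risk is 54% lower among the exposed than among the unexposed.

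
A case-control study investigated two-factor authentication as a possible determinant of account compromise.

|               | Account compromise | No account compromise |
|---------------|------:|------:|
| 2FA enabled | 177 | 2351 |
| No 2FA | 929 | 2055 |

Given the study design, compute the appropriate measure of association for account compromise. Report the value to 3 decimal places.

0.167

Cells: a = 177, b = 2351, c = 929, d = 2055.
This is a case-control study: participants were sampled on outcome status, so risks in the source population cannot be estimated directly — relative risk is not valid here. The odds ratio is the appropriate measure.
OR = (a·d)/(b·c) = (177 × 2055) / (2351 × 929) = 363735 / 2184079 = 0.16654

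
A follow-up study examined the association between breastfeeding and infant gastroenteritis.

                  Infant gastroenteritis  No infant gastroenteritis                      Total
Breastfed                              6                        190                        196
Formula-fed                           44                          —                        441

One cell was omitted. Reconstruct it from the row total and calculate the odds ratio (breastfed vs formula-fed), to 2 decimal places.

0.28

The missing cell is in the unexposed row: 441 − 44 = 397.
So a = 6, b = 190, c = 44, d = 397.
OR = (a·d)/(b·c) = (6 × 397) / (190 × 44) = 2382 / 8360 = 0.28493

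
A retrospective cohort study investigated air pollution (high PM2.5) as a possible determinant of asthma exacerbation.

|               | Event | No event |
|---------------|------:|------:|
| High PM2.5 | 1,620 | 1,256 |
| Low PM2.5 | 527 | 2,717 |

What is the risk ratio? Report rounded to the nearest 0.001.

3.467

Cells: a = 1620, b = 1256, c = 527, d = 2717.
Risk in exposed = 1620/2876 = 0.56328; risk in unexposed = 527/3244 = 0.16245.
RR = 0.56328 / 0.16245 = 3.46734
The risk among the exposed is 3.47 times that among the unexposed.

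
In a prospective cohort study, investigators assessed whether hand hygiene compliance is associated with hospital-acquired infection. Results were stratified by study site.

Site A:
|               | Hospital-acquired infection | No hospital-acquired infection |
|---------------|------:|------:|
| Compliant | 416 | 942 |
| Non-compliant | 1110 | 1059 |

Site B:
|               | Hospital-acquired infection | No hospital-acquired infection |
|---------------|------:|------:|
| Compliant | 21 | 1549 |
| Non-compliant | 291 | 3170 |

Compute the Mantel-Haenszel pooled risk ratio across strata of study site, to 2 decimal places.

0.52

RR_MH = Σ(aᵢ·n₀ᵢ/nᵢ) / Σ(cᵢ·n₁ᵢ/nᵢ), with n₁ᵢ = aᵢ+bᵢ (exposed), n₀ᵢ = cᵢ+dᵢ (unexposed), nᵢ = n₁ᵢ+n₀ᵢ.
Stratum 1 (Site A): n₁ = 1358, n₀ = 2169, n = 3527; a·n₀/n = 416·2169/3527 = 255.8276; c·n₁/n = 1110·1358/3527 = 427.3830
Stratum 2 (Site B): n₁ = 1570, n₀ = 3461, n = 5031; a·n₀/n = 21·3461/5031 = 14.4466; c·n₁/n = 291·1570/5031 = 90.8110
RR_MH = (255.8276 + 14.4466) / (427.3830 + 90.8110) = 270.2742 / 518.1940 = 0.52157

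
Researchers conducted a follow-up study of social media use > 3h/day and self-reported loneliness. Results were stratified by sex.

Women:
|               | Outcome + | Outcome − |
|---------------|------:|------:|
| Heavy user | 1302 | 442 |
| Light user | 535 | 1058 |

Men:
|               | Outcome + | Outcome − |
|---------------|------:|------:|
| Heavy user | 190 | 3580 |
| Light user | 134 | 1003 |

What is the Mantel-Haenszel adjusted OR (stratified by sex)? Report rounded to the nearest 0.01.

2.68

OR_MH = Σ(aᵢdᵢ/nᵢ) / Σ(bᵢcᵢ/nᵢ), where nᵢ is the stratum total.
Stratum 1 (Women): n = 3337; a·d/n = 1302·1058/3337 = 412.8007; b·c/n = 442·535/3337 = 70.8631
Stratum 2 (Men): n = 4907; a·d/n = 190·1003/4907 = 38.8364; b·c/n = 3580·134/4907 = 97.7624
OR_MH = (412.8007 + 38.8364) / (70.8631 + 97.7624) = 451.6371 / 168.6254 = 2.67834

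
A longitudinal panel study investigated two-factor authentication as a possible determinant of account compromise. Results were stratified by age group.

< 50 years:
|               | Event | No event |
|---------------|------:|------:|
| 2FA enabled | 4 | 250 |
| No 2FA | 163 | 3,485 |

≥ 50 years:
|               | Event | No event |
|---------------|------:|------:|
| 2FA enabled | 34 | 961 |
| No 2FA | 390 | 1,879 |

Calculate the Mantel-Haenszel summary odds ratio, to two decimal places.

OR_MH = Σ(aᵢdᵢ/nᵢ) / Σ(bᵢcᵢ/nᵢ), where nᵢ is the stratum total.
Stratum 1 (< 50 years): n = 3902; a·d/n = 4·3485/3902 = 3.5725; b·c/n = 250·163/3902 = 10.4434
Stratum 2 (≥ 50 years): n = 3264; a·d/n = 34·1879/3264 = 19.5729; b·c/n = 961·390/3264 = 114.8254
OR_MH = (3.5725 + 19.5729) / (10.4434 + 114.8254) = 23.1454 / 125.2687 = 0.18477

0.18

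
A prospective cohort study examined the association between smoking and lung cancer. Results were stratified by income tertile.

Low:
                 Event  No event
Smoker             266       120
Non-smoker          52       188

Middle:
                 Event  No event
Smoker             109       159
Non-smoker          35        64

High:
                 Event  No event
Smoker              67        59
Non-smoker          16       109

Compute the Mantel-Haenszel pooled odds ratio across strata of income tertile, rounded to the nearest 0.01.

4.43

OR_MH = Σ(aᵢdᵢ/nᵢ) / Σ(bᵢcᵢ/nᵢ), where nᵢ is the stratum total.
Stratum 1 (Low): n = 626; a·d/n = 266·188/626 = 79.8850; b·c/n = 120·52/626 = 9.9681
Stratum 2 (Middle): n = 367; a·d/n = 109·64/367 = 19.0082; b·c/n = 159·35/367 = 15.1635
Stratum 3 (High): n = 251; a·d/n = 67·109/251 = 29.0956; b·c/n = 59·16/251 = 3.7610
OR_MH = (79.8850 + 19.0082 + 29.0956) / (9.9681 + 15.1635 + 3.7610) = 127.9888 / 28.8925 = 4.42983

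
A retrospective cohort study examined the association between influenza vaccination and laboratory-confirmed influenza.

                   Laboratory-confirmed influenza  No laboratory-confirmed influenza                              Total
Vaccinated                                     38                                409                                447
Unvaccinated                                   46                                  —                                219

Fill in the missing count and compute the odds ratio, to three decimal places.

The missing cell is in the unexposed row: 219 − 46 = 173.
So a = 38, b = 409, c = 46, d = 173.
OR = (a·d)/(b·c) = (38 × 173) / (409 × 46) = 6574 / 18814 = 0.34942

0.349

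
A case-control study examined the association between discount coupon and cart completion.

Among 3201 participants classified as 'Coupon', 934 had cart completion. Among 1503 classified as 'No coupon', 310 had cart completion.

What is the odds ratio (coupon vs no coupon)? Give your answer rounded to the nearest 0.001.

From the description: a = 934, b = 2267, c = 310, d = 1193.
OR = (a·d)/(b·c) = (934 × 1193) / (2267 × 310) = 1114262 / 702770 = 1.58553
The odds of cart completion are about 1.59 times as high in the coupon group.

1.586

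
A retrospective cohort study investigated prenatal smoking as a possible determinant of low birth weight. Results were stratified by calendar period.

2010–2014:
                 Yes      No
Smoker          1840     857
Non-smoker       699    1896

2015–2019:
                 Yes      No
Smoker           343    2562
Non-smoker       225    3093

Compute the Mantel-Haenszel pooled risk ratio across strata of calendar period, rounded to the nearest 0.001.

RR_MH = Σ(aᵢ·n₀ᵢ/nᵢ) / Σ(cᵢ·n₁ᵢ/nᵢ), with n₁ᵢ = aᵢ+bᵢ (exposed), n₀ᵢ = cᵢ+dᵢ (unexposed), nᵢ = n₁ᵢ+n₀ᵢ.
Stratum 1 (2010–2014): n₁ = 2697, n₀ = 2595, n = 5292; a·n₀/n = 1840·2595/5292 = 902.2676; c·n₁/n = 699·2697/5292 = 356.2364
Stratum 2 (2015–2019): n₁ = 2905, n₀ = 3318, n = 6223; a·n₀/n = 343·3318/6223 = 182.8819; c·n₁/n = 225·2905/6223 = 105.0337
RR_MH = (902.2676 + 182.8819) / (356.2364 + 105.0337) = 1085.1495 / 461.2701 = 2.35252

2.353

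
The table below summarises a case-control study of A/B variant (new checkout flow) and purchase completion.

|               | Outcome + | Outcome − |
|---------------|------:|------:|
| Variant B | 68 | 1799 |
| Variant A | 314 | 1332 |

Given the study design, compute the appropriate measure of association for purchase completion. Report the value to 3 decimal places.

0.160

Cells: a = 68, b = 1799, c = 314, d = 1332.
This is a case-control study: participants were sampled on outcome status, so risks in the source population cannot be estimated directly — relative risk is not valid here. The odds ratio is the appropriate measure.
OR = (a·d)/(b·c) = (68 × 1332) / (1799 × 314) = 90576 / 564886 = 0.16034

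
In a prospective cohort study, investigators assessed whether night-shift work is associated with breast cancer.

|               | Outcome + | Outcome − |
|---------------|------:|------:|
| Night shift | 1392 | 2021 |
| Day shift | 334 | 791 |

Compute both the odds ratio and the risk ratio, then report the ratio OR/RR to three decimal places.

Cells: a = 1392, b = 2021, c = 334, d = 791.
OR = (1392·791)/(2021·334) = 1101072/675014 = 1.63118
Risk in exposed = 1392/3413 = 0.40785; risk in unexposed = 334/1125 = 0.29689; RR = 1.37375
OR/RR = 1.63118 / 1.37375 = 1.18739
The outcome is not rare, so the OR lies further from 1 than the RR.

1.187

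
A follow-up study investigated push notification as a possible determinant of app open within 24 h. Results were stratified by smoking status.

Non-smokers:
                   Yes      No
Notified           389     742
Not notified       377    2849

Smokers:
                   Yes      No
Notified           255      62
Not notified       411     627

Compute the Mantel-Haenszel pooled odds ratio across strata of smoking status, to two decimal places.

OR_MH = Σ(aᵢdᵢ/nᵢ) / Σ(bᵢcᵢ/nᵢ), where nᵢ is the stratum total.
Stratum 1 (Non-smokers): n = 4357; a·d/n = 389·2849/4357 = 254.3633; b·c/n = 742·377/4357 = 64.2034
Stratum 2 (Smokers): n = 1355; a·d/n = 255·627/1355 = 117.9963; b·c/n = 62·411/1355 = 18.8059
OR_MH = (254.3633 + 117.9963) / (64.2034 + 18.8059) = 372.3596 / 83.0093 = 4.48576

4.49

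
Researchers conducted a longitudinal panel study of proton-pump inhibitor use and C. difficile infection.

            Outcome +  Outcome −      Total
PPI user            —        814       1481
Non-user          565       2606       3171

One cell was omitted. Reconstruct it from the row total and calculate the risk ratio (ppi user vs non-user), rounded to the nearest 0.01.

The missing cell is in the exposed row: 1481 − 814 = 667.
So a = 667, b = 814, c = 565, d = 2606.
RR = [a/(a+b)] / [c/(c+d)] = (667/1481) / (565/3171) = 0.45037/0.17818 = 2.52766

2.53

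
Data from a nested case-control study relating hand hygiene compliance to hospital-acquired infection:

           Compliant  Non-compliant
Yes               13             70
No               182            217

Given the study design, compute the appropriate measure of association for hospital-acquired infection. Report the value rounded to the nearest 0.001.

0.221

Reading the table with exposure as columns: a = 13 (Compliant, case), b = 182 (Compliant, non-case), c = 70 (Non-compliant, case), d = 217.
This is a nested case-control study: participants were sampled on outcome status, so risks in the source population cannot be estimated directly — relative risk is not valid here. The odds ratio is the appropriate measure.
OR = (a·d)/(b·c) = (13 × 217) / (182 × 70) = 2821 / 12740 = 0.22143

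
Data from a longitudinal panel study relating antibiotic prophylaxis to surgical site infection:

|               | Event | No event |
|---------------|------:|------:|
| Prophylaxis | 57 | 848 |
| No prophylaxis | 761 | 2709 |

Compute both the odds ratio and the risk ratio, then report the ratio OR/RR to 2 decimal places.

0.83

Cells: a = 57, b = 848, c = 761, d = 2709.
OR = (57·2709)/(848·761) = 154413/645328 = 0.23928
Risk in exposed = 57/905 = 0.06298; risk in unexposed = 761/3470 = 0.21931; RR = 0.28719
OR/RR = 0.23928 / 0.28719 = 0.83317
The outcome is not rare, so the OR lies further from 1 than the RR.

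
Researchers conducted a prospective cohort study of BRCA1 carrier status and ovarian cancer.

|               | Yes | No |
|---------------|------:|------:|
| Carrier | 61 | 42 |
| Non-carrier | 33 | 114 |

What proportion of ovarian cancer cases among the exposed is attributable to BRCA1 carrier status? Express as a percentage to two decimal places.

62.09

Cells: a = 61, b = 42, c = 33, d = 114.
Risk in exposed = 61/103 = 0.59223; risk in unexposed = 33/147 = 0.22449.
RR = 0.59223/0.22449 = 2.63813
AR% = (RR − 1)/RR × 100 = (2.63813 − 1)/2.63813 × 100 = 62.0943%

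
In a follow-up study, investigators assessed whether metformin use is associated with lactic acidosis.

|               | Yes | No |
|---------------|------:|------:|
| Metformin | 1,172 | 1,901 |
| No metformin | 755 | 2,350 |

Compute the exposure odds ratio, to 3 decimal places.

1.919

Cells: a = 1172, b = 1901, c = 755, d = 2350.
OR = (a·d)/(b·c) = (1172 × 2350) / (1901 × 755) = 2754200 / 1435255 = 1.91896
The odds of lactic acidosis are about 1.92 times as high in the metformin group.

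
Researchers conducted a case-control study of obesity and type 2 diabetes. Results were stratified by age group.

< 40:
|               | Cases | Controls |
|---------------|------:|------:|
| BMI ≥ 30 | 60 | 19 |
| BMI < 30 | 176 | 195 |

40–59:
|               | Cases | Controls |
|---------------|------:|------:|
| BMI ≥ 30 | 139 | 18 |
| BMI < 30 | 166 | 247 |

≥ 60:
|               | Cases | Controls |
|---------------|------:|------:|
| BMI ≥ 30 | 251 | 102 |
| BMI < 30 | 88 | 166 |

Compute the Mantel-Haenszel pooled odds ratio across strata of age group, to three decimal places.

OR_MH = Σ(aᵢdᵢ/nᵢ) / Σ(bᵢcᵢ/nᵢ), where nᵢ is the stratum total.
Stratum 1 (< 40): n = 450; a·d/n = 60·195/450 = 26.0000; b·c/n = 19·176/450 = 7.4311
Stratum 2 (40–59): n = 570; a·d/n = 139·247/570 = 60.2333; b·c/n = 18·166/570 = 5.2421
Stratum 3 (≥ 60): n = 607; a·d/n = 251·166/607 = 68.6425; b·c/n = 102·88/607 = 14.7875
OR_MH = (26.0000 + 60.2333 + 68.6425) / (7.4311 + 5.2421 + 14.7875) = 154.8758 / 27.4607 = 5.63991

5.640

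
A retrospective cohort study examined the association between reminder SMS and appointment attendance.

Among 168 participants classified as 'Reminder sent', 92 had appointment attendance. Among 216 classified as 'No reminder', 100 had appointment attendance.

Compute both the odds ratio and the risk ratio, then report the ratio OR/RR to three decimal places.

From the description: a = 92, b = 76, c = 100, d = 116.
OR = (92·116)/(76·100) = 10672/7600 = 1.40421
Risk in exposed = 92/168 = 0.54762; risk in unexposed = 100/216 = 0.46296; RR = 1.18286
OR/RR = 1.40421 / 1.18286 = 1.18713
The outcome is not rare, so the OR lies further from 1 than the RR.

1.187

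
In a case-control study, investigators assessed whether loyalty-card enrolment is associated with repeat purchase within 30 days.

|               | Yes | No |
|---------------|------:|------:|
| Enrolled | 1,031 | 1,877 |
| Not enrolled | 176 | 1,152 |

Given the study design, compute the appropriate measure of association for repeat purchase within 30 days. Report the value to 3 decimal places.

Cells: a = 1031, b = 1877, c = 176, d = 1152.
This is a case-control study: participants were sampled on outcome status, so risks in the source population cannot be estimated directly — relative risk is not valid here. The odds ratio is the appropriate measure.
OR = (a·d)/(b·c) = (1031 × 1152) / (1877 × 176) = 1187712 / 330352 = 3.59529

3.595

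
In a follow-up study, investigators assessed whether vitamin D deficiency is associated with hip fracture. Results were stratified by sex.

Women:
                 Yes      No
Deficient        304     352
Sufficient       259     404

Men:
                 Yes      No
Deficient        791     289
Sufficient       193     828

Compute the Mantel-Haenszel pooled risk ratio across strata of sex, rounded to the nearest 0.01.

RR_MH = Σ(aᵢ·n₀ᵢ/nᵢ) / Σ(cᵢ·n₁ᵢ/nᵢ), with n₁ᵢ = aᵢ+bᵢ (exposed), n₀ᵢ = cᵢ+dᵢ (unexposed), nᵢ = n₁ᵢ+n₀ᵢ.
Stratum 1 (Women): n₁ = 656, n₀ = 663, n = 1319; a·n₀/n = 304·663/1319 = 152.8067; c·n₁/n = 259·656/1319 = 128.8127
Stratum 2 (Men): n₁ = 1080, n₀ = 1021, n = 2101; a·n₀/n = 791·1021/2101 = 384.3936; c·n₁/n = 193·1080/2101 = 99.2099
RR_MH = (152.8067 + 384.3936) / (128.8127 + 99.2099) = 537.2003 / 228.0226 = 2.35591

2.36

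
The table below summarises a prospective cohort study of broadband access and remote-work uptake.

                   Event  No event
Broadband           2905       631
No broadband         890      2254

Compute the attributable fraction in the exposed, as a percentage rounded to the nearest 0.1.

Cells: a = 2905, b = 631, c = 890, d = 2254.
Risk in exposed = 2905/3536 = 0.82155; risk in unexposed = 890/3144 = 0.28308.
RR = 0.82155/0.28308 = 2.90219
AR% = (RR − 1)/RR × 100 = (2.90219 − 1)/2.90219 × 100 = 65.5433%

65.5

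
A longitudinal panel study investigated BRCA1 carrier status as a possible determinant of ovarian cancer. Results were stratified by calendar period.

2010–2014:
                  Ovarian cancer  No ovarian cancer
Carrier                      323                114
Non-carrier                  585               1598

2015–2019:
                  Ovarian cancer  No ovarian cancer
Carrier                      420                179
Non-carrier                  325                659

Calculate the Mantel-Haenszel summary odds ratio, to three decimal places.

OR_MH = Σ(aᵢdᵢ/nᵢ) / Σ(bᵢcᵢ/nᵢ), where nᵢ is the stratum total.
Stratum 1 (2010–2014): n = 2620; a·d/n = 323·1598/2620 = 197.0053; b·c/n = 114·585/2620 = 25.4542
Stratum 2 (2015–2019): n = 1583; a·d/n = 420·659/1583 = 174.8452; b·c/n = 179·325/1583 = 36.7498
OR_MH = (197.0053 + 174.8452) / (25.4542 + 36.7498) = 371.8506 / 62.2040 = 5.97792

5.978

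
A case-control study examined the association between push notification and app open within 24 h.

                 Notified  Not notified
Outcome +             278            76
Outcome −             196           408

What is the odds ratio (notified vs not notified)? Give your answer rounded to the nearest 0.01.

7.61

Reading the table with exposure as columns: a = 278 (Notified, case), b = 196 (Notified, non-case), c = 76 (Not notified, case), d = 408.
OR = (a·d)/(b·c) = (278 × 408) / (196 × 76) = 113424 / 14896 = 7.61439
The odds of app open within 24 h are about 7.61 times as high in the notified group.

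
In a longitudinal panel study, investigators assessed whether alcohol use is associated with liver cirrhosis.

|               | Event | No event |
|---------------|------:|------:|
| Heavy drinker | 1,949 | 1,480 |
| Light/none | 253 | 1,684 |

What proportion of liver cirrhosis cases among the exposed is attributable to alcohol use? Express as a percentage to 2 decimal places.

Cells: a = 1949, b = 1480, c = 253, d = 1684.
Risk in exposed = 1949/3429 = 0.56839; risk in unexposed = 253/1937 = 0.13061.
RR = 0.56839/0.13061 = 4.35164
AR% = (RR − 1)/RR × 100 = (4.35164 − 1)/4.35164 × 100 = 77.0202%

77.02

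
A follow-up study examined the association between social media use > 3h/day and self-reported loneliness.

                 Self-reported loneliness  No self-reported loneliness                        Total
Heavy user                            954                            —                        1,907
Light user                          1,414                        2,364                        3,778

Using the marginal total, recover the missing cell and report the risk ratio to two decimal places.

The missing cell is in the exposed row: 1907 − 954 = 953.
So a = 954, b = 953, c = 1414, d = 2364.
RR = [a/(a+b)] / [c/(c+d)] = (954/1907) / (1414/3778) = 0.50026/0.37427 = 1.33663

1.34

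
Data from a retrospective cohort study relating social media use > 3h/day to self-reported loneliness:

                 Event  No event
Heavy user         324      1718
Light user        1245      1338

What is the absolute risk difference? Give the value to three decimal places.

Cells: a = 324, b = 1718, c = 1245, d = 1338.
Risk in exposed = 324/2042 = 0.158668; risk in unexposed = 1245/2583 = 0.481998.
Risk difference = 0.158668 − 0.481998 = -0.323330

-0.323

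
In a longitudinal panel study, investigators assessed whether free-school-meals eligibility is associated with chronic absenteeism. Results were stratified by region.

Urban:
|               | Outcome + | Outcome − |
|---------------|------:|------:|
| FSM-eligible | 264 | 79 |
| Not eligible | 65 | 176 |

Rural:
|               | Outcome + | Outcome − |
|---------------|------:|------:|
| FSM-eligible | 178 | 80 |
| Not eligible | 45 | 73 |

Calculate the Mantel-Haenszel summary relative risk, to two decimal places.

2.39

RR_MH = Σ(aᵢ·n₀ᵢ/nᵢ) / Σ(cᵢ·n₁ᵢ/nᵢ), with n₁ᵢ = aᵢ+bᵢ (exposed), n₀ᵢ = cᵢ+dᵢ (unexposed), nᵢ = n₁ᵢ+n₀ᵢ.
Stratum 1 (Urban): n₁ = 343, n₀ = 241, n = 584; a·n₀/n = 264·241/584 = 108.9452; c·n₁/n = 65·343/584 = 38.1764
Stratum 2 (Rural): n₁ = 258, n₀ = 118, n = 376; a·n₀/n = 178·118/376 = 55.8617; c·n₁/n = 45·258/376 = 30.8777
RR_MH = (108.9452 + 55.8617) / (38.1764 + 30.8777) = 164.8069 / 69.0540 = 2.38664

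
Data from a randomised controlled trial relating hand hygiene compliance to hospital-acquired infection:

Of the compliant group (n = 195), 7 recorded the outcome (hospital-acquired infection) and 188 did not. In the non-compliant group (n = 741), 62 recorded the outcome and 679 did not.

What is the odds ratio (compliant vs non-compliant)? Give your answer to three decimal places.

0.408

From the description: a = 7, b = 188, c = 62, d = 679.
OR = (a·d)/(b·c) = (7 × 679) / (188 × 62) = 4753 / 11656 = 0.40777
Exposure is associated with lower odds of hospital-acquired infection (OR = 0.41 < 1).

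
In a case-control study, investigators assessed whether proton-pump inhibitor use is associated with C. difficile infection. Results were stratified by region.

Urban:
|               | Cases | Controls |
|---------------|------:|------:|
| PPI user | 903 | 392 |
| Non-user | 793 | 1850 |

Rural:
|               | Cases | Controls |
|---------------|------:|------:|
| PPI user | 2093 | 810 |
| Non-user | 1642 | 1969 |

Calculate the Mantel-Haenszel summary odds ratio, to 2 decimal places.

3.73

OR_MH = Σ(aᵢdᵢ/nᵢ) / Σ(bᵢcᵢ/nᵢ), where nᵢ is the stratum total.
Stratum 1 (Urban): n = 3938; a·d/n = 903·1850/3938 = 424.2128; b·c/n = 392·793/3938 = 78.9375
Stratum 2 (Rural): n = 6514; a·d/n = 2093·1969/6514 = 632.6554; b·c/n = 810·1642/6514 = 204.1787
OR_MH = (424.2128 + 632.6554) / (78.9375 + 204.1787) = 1056.8682 / 283.1162 = 3.73298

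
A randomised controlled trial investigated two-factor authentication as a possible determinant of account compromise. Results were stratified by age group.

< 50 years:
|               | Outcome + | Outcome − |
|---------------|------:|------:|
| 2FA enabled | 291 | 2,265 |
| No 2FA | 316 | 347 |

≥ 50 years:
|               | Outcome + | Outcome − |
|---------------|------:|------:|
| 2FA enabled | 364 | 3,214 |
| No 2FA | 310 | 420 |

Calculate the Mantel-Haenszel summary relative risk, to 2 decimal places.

0.24

RR_MH = Σ(aᵢ·n₀ᵢ/nᵢ) / Σ(cᵢ·n₁ᵢ/nᵢ), with n₁ᵢ = aᵢ+bᵢ (exposed), n₀ᵢ = cᵢ+dᵢ (unexposed), nᵢ = n₁ᵢ+n₀ᵢ.
Stratum 1 (< 50 years): n₁ = 2556, n₀ = 663, n = 3219; a·n₀/n = 291·663/3219 = 59.9357; c·n₁/n = 316·2556/3219 = 250.9152
Stratum 2 (≥ 50 years): n₁ = 3578, n₀ = 730, n = 4308; a·n₀/n = 364·730/4308 = 61.6806; c·n₁/n = 310·3578/4308 = 257.4698
RR_MH = (59.9357 + 61.6806) / (250.9152 + 257.4698) = 121.6163 / 508.3850 = 0.23922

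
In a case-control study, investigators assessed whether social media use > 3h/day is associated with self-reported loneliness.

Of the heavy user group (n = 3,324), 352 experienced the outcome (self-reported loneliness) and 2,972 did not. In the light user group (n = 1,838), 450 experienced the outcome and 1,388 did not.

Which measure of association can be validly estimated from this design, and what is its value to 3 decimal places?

0.365

From the description: a = 352, b = 2972, c = 450, d = 1388.
This is a case-control study: participants were sampled on outcome status, so risks in the source population cannot be estimated directly — relative risk is not valid here. The odds ratio is the appropriate measure.
OR = (a·d)/(b·c) = (352 × 1388) / (2972 × 450) = 488576 / 1337400 = 0.36532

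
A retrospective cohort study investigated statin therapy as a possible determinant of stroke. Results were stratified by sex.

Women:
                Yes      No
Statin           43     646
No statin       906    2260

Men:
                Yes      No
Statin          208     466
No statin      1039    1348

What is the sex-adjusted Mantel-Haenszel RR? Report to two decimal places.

0.51

RR_MH = Σ(aᵢ·n₀ᵢ/nᵢ) / Σ(cᵢ·n₁ᵢ/nᵢ), with n₁ᵢ = aᵢ+bᵢ (exposed), n₀ᵢ = cᵢ+dᵢ (unexposed), nᵢ = n₁ᵢ+n₀ᵢ.
Stratum 1 (Women): n₁ = 689, n₀ = 3166, n = 3855; a·n₀/n = 43·3166/3855 = 35.3147; c·n₁/n = 906·689/3855 = 161.9284
Stratum 2 (Men): n₁ = 674, n₀ = 2387, n = 3061; a·n₀/n = 208·2387/3061 = 162.2006; c·n₁/n = 1039·674/3061 = 228.7769
RR_MH = (35.3147 + 162.2006) / (161.9284 + 228.7769) = 197.5152 / 390.7053 = 0.50554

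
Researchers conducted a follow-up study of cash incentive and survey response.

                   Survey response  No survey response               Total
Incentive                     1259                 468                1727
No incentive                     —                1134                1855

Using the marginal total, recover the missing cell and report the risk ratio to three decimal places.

1.876

The missing cell is in the unexposed row: 1855 − 1134 = 721.
So a = 1259, b = 468, c = 721, d = 1134.
RR = [a/(a+b)] / [c/(c+d)] = (1259/1727) / (721/1855) = 0.72901/0.38868 = 1.87561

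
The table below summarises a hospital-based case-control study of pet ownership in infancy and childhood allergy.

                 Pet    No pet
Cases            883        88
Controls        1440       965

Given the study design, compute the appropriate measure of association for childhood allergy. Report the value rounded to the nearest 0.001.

6.724

Reading the table with exposure as columns: a = 883 (Pet, case), b = 1440 (Pet, non-case), c = 88 (No pet, case), d = 965.
This is a hospital-based case-control study: participants were sampled on outcome status, so risks in the source population cannot be estimated directly — relative risk is not valid here. The odds ratio is the appropriate measure.
OR = (a·d)/(b·c) = (883 × 965) / (1440 × 88) = 852095 / 126720 = 6.72423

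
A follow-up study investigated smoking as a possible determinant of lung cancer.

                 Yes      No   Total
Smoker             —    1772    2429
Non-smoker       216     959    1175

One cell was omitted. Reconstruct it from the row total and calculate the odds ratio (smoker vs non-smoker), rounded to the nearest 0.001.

The missing cell is in the exposed row: 2429 − 1772 = 657.
So a = 657, b = 1772, c = 216, d = 959.
OR = (a·d)/(b·c) = (657 × 959) / (1772 × 216) = 630063 / 382752 = 1.64614

1.646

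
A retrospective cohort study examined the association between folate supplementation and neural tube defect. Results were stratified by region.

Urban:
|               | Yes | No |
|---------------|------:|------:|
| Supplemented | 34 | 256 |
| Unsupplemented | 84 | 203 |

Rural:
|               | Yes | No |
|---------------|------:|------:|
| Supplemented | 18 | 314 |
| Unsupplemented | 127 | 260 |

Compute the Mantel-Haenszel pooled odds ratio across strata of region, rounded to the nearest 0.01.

0.20

OR_MH = Σ(aᵢdᵢ/nᵢ) / Σ(bᵢcᵢ/nᵢ), where nᵢ is the stratum total.
Stratum 1 (Urban): n = 577; a·d/n = 34·203/577 = 11.9619; b·c/n = 256·84/577 = 37.2686
Stratum 2 (Rural): n = 719; a·d/n = 18·260/719 = 6.5090; b·c/n = 314·127/719 = 55.4631
OR_MH = (11.9619 + 6.5090) / (37.2686 + 55.4631) = 18.4709 / 92.7318 = 0.19919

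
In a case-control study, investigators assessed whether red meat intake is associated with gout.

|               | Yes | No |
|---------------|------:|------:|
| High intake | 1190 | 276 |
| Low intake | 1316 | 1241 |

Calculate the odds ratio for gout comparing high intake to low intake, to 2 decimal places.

Cells: a = 1190, b = 276, c = 1316, d = 1241.
OR = (a·d)/(b·c) = (1190 × 1241) / (276 × 1316) = 1476790 / 363216 = 4.06587
The odds of gout are about 4.07 times as high in the high intake group.

4.07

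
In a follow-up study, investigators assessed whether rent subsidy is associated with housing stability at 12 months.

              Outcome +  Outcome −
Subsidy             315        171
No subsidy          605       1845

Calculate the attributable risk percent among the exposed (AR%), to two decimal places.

Cells: a = 315, b = 171, c = 605, d = 1845.
Risk in exposed = 315/486 = 0.64815; risk in unexposed = 605/2450 = 0.24694.
RR = 0.64815/0.24694 = 2.62473
AR% = (RR − 1)/RR × 100 = (2.62473 − 1)/2.62473 × 100 = 61.9009%

61.90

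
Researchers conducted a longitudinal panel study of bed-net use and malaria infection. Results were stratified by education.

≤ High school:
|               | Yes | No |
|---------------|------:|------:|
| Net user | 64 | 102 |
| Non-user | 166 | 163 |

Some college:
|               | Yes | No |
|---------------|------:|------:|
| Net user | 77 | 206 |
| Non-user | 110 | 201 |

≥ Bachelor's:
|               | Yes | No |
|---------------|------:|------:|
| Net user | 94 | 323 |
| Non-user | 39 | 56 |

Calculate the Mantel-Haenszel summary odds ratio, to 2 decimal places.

OR_MH = Σ(aᵢdᵢ/nᵢ) / Σ(bᵢcᵢ/nᵢ), where nᵢ is the stratum total.
Stratum 1 (≤ High school): n = 495; a·d/n = 64·163/495 = 21.0747; b·c/n = 102·166/495 = 34.2061
Stratum 2 (Some college): n = 594; a·d/n = 77·201/594 = 26.0556; b·c/n = 206·110/594 = 38.1481
Stratum 3 (≥ Bachelor's): n = 512; a·d/n = 94·56/512 = 10.2812; b·c/n = 323·39/512 = 24.6035
OR_MH = (21.0747 + 26.0556 + 10.2812) / (34.2061 + 38.1481 + 24.6035) = 57.4116 / 96.9577 = 0.59213

0.59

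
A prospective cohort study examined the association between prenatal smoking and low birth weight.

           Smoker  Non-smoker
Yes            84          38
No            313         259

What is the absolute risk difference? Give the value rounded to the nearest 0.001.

0.084

Reading the table with exposure as columns: a = 84 (Smoker, case), b = 313 (Smoker, non-case), c = 38 (Non-smoker, case), d = 259.
Risk in exposed = 84/397 = 0.211587; risk in unexposed = 38/297 = 0.127946.
Risk difference = 0.211587 − 0.127946 = 0.083641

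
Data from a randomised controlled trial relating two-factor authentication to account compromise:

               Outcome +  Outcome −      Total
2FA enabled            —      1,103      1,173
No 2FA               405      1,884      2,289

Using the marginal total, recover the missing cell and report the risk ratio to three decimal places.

0.337

The missing cell is in the exposed row: 1173 − 1103 = 70.
So a = 70, b = 1103, c = 405, d = 1884.
RR = [a/(a+b)] / [c/(c+d)] = (70/1173) / (405/2289) = 0.05968/0.17693 = 0.33728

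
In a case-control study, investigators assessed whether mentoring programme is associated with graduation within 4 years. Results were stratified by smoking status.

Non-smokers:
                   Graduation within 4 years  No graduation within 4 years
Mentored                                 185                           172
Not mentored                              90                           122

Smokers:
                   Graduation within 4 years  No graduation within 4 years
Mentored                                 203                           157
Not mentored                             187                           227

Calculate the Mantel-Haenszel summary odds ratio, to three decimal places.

1.523

OR_MH = Σ(aᵢdᵢ/nᵢ) / Σ(bᵢcᵢ/nᵢ), where nᵢ is the stratum total.
Stratum 1 (Non-smokers): n = 569; a·d/n = 185·122/569 = 39.6661; b·c/n = 172·90/569 = 27.2056
Stratum 2 (Smokers): n = 774; a·d/n = 203·227/774 = 59.5362; b·c/n = 157·187/774 = 37.9315
OR_MH = (39.6661 + 59.5362) / (27.2056 + 37.9315) = 99.2023 / 65.1371 = 1.52298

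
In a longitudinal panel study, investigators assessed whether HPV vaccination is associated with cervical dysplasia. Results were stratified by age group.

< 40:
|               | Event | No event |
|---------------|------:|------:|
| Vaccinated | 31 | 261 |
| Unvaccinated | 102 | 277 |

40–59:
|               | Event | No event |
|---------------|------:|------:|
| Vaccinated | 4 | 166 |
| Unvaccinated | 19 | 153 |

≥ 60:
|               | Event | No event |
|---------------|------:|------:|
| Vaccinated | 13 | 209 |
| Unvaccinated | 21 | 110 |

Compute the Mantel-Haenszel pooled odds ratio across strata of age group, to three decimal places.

OR_MH = Σ(aᵢdᵢ/nᵢ) / Σ(bᵢcᵢ/nᵢ), where nᵢ is the stratum total.
Stratum 1 (< 40): n = 671; a·d/n = 31·277/671 = 12.7973; b·c/n = 261·102/671 = 39.6751
Stratum 2 (40–59): n = 342; a·d/n = 4·153/342 = 1.7895; b·c/n = 166·19/342 = 9.2222
Stratum 3 (≥ 60): n = 353; a·d/n = 13·110/353 = 4.0510; b·c/n = 209·21/353 = 12.4334
OR_MH = (12.7973 + 1.7895 + 4.0510) / (39.6751 + 9.2222 + 12.4334) = 18.6378 / 61.3308 = 0.30389

0.304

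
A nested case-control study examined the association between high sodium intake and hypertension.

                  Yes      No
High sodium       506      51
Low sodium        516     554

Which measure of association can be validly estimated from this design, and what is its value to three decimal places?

Cells: a = 506, b = 51, c = 516, d = 554.
This is a nested case-control study: participants were sampled on outcome status, so risks in the source population cannot be estimated directly — relative risk is not valid here. The odds ratio is the appropriate measure.
OR = (a·d)/(b·c) = (506 × 554) / (51 × 516) = 280324 / 26316 = 10.65223

10.652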